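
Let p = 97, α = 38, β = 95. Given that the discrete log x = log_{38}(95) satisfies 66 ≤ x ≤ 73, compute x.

70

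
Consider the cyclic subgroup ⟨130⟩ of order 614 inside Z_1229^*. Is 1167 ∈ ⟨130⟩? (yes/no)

1167 ∈ ⟨130⟩ iff 1167^614 ≡ 1 (mod 1229), since |⟨130⟩| = 614.
1167^614 mod 1229 = 1228.
Since 1228 ≠ 1, 1167 does not lie in the subgroup.

no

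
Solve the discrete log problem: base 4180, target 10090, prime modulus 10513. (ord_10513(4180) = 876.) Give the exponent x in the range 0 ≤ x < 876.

396

Baby-step giant-step with m = ceil(sqrt(876)) = 30.
Baby table (4180^j mod 10513 for j=0..29):
  0:1  1:4180  2:10307  3:986  4:384  5:7144  6:5000  7:156
  8:274  9:9916  10:6634  11:7339  12:86  13:2038  14:3310  15:692
  16:1485  17:4630  18:9480  19:2903  20:2538  21:1223  22:2822  23:374
  24:7396  25:7060  26:809  27:6947  28:1554  29:9199
Giant step factor: 4180^(-30) ≡ 4839 (mod 10513).
Scan 10090·4839^i mod 10513 for i = 0, 1, …:
  i=0: 10090   i=1: 3138   i=2: 4010   i=3: 7905
  i=4: 6001   i=5: 1933   i=6: 7730   i=7: 216
  i=8: 4437   i=9: 3097   i=10: 5358   i=11: 2304
  i=12: 5276   i=13: 5000
Match at i=13, j=6: x = 13·30 + 6 = 396.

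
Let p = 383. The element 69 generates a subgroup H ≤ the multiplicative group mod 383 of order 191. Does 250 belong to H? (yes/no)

250 ∈ ⟨69⟩ iff 250^191 ≡ 1 (mod 383), since |⟨69⟩| = 191.
250^191 mod 383 = 382.
Since 382 ≠ 1, 250 does not lie in the subgroup.

no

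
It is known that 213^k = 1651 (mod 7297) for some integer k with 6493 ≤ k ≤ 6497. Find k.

Compute 213^6493 mod 7297 = 93, then multiply by 213 repeatedly:
  213^6493=93  213^6494=5215  213^6495=1651
Found 1651 at exponent 6495.

6495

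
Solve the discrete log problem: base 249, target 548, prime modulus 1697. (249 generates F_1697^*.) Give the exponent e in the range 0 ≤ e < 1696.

499

Baby-step giant-step with m = ceil(sqrt(1696)) = 42.
Baby table (249^j mod 1697 for j=0..41):
  0:1  1:249  2:909  3:640  4:1539  5:1386  6:623  7:700
  8:1206  9:1622  10:1689  11:1402  12:1213  13:1668  14:1264  15:791
  16:107  17:1188  18:534  19:600  20:64  21:663  22:478  23:232
  24:70  25:460  26:841  27:678  28:819  29:291  30:1185  31:1484
  32:1267  33:1538  34:1137  35:1411  36:60  37:1364  38:236  39:1066
  40:702  41:7
Giant step factor: 249^(-42) ≡ 1365 (mod 1697).
Scan 548·1365^i mod 1697 for i = 0, 1, …:
  i=0: 548   i=1: 1340   i=2: 1431   i=3: 68
  i=4: 1182   i=5: 1280   i=6: 987   i=7: 1534
  i=8: 1509   i=9: 1324   i=10: 1652   i=11: 1364
Match at i=11, j=37: e = 11·42 + 37 = 499.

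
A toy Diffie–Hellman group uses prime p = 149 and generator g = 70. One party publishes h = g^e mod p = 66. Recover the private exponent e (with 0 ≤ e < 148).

147

Baby-step giant-step with m = ceil(sqrt(148)) = 13.
Baby table (70^j mod 149 for j=0..12):
  0:1  1:70  2:132  3:2  4:140  5:115  6:4  7:131
  8:81  9:8  10:113  11:13  12:16
Giant step factor: 70^(-13) ≡ 60 (mod 149).
Scan 66·60^i mod 149 for i = 0, 1, …:
  i=0: 66   i=1: 86   i=2: 94   i=3: 127
  i=4: 21   i=5: 68   i=6: 57   i=7: 142
  i=8: 27   i=9: 130   i=10: 52   i=11: 140
Match at i=11, j=4: e = 11·13 + 4 = 147.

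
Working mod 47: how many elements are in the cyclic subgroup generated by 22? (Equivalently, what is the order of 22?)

The order of 22 must divide p − 1 = 46 = 2 · 23.
Divisors: 1, 2, 23, 46.
Check each in increasing order: 22^1 ≡ 22;  22^2 ≡ 14;  22^23 ≡ 46;  22^46 ≡ 1.
Smallest exponent giving 1 is 46.

46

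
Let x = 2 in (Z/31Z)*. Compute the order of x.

5

The order of 2 must divide p − 1 = 30 = 2 · 3 · 5.
Divisors: 1, 2, 3, 5, 6, 10, 15, 30.
Check each in increasing order: 2^1 ≡ 2;  2^2 ≡ 4;  2^3 ≡ 8;  2^5 ≡ 1.
Smallest exponent giving 1 is 5.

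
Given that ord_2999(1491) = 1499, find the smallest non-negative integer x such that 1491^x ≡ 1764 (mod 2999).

Baby-step giant-step with m = ceil(sqrt(1499)) = 39.
Baby table (1491^j mod 2999 for j=0..38):
  0:1  1:1491  2:822  3:2010  4:909  5:2770  6:447  7:699
  8:1556  9:1769  10:1458  11:2602  12:1875  13:557  14:2763  15:2006
  16:943  17:2481  18:1404  19:62  20:2472  21:2980  22:1661  23:2376
  24:797  25:723  26:1352  27:504  28:1714  29:426  30:2377  31:2288
  32:1545  33:363  34:1413  35:1485  36:873  37:77  38:845
Giant step factor: 1491^(-39) ≡ 1152 (mod 2999).
Scan 1764·1152^i mod 2999 for i = 0, 1, …:
  i=0: 1764   i=1: 1805   i=2: 1053   i=3: 1460
  i=4: 2480   i=5: 1912   i=6: 1358   i=7: 1937
  i=8: 168   i=9: 1600     …   i=37: 144
  i=38: 943
Match at i=38, j=16: x = 38·39 + 16 = 1498.

1498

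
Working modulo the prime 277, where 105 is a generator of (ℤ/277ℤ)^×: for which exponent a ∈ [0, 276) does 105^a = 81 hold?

188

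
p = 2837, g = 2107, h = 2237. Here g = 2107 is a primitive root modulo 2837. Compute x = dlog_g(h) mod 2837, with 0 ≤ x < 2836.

1638

Baby-step giant-step with m = ceil(sqrt(2836)) = 54.
Baby table (2107^j mod 2837 for j=0..53):
  0:1  1:2107  2:2381  3:951  4:835  5:405  6:2235  7:2562
  8:2160  9:572  10:2316  11:172  12:2105  13:1004  14:1863  15:1770
  16:1572  17:1425  18:929  19:2710  20:1926  21:1172  22:1214  23:1761
  24:2468  25:2692  26:881  27:869  28:1118  29:916  30:852  31:2180
  32:157  33:1707  34:2170  35:1783  36:593  37:1171  38:1944  39:2217
  40:1517  41:1857  42:476  43:1471  44:1393  45:1593  46:280  47:2701
  48:2822  49:2439  50:1166  51:2757  52:1660  53:2436
Giant step factor: 2107^(-54) ≡ 973 (mod 2837).
Scan 2237·973^i mod 2837 for i = 0, 1, …:
  i=0: 2237   i=1: 622   i=2: 925   i=3: 696
  i=4: 2002   i=5: 1764   i=6: 2824   i=7: 1536
  i=8: 2266   i=9: 469     …   i=29: 2698
  i=30: 929
Match at i=30, j=18: x = 30·54 + 18 = 1638.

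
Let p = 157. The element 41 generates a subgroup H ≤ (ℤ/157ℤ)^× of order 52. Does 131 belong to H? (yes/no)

131 ∈ ⟨41⟩ iff 131^52 ≡ 1 (mod 157), since |⟨41⟩| = 52.
131^52 mod 157 = 144.
Since 144 ≠ 1, 131 does not lie in the subgroup.

no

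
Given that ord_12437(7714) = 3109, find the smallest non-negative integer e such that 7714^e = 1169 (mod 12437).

Baby-step giant-step with m = ceil(sqrt(3109)) = 56.
Baby table (7714^j mod 12437 for j=0..55):
  0:1  1:7714  2:7188  3:4086  4:4046  5:6411  6:4942  7:3183
  8:3024  9:7761  10:9073  11:6123  12:9533  13:10018  14:7771  15:11591
  16:3381  17:645  18:730  19:9696  20:11263  21:10337  22:6011  23:3718
  24:930  25:10308  26:6171  27:6695  28:6806  29:4907  30:6807  31:184
  32:1558  33:4270  34:5604  35:10681  36:10546  37:1427  38:1133  39:9188
  40:10206  41:2874  42:7302  43:455  44:2636  45:12046  46:6017  47:254
  48:6747  49:9950  50:5573  51:7850  52:11584  53:11568  54:77  55:9439
Giant step factor: 7714^(-56) ≡ 2108 (mod 12437).
Scan 1169·2108^i mod 12437 for i = 0, 1, …:
  i=0: 1169   i=1: 1726   i=2: 6804   i=3: 2971
  i=4: 7057   i=5: 1504   i=6: 11434   i=7: 12403
  i=8: 2950   i=9: 100     …   i=38: 8033
  i=39: 6807
Match at i=39, j=30: e = 39·56 + 30 = 2214.

2214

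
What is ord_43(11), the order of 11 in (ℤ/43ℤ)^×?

7

The order of 11 must divide p − 1 = 42 = 2 · 3 · 7.
Divisors: 1, 2, 3, 6, 7, 14, 21, 42.
Check each in increasing order: 11^1 ≡ 11;  11^2 ≡ 35;  11^3 ≡ 41;  11^6 ≡ 4;  11^7 ≡ 1.
Smallest exponent giving 1 is 7.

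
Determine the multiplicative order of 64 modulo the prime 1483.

247

The order of 64 must divide p − 1 = 1482 = 2 · 3 · 13 · 19.
Divisors: 1, 2, 3, 6, 13, 19, 26, 38, 39, 57, 78, 114, 247, 494, 741, 1482.
Check each in increasing order: 64^1 ≡ 64;  64^2 ≡ 1130;  64^3 ≡ 1136;  64^6 ≡ 286;  64^13 ≡ 1437;  64^19 ≡ 191;  64^26 ≡ 633;  64^38 ≡ 889;  64^39 ≡ 542;  64^57 ≡ 737;  64^78 ≡ 130;  64^114 ≡ 391;  64^247 ≡ 1.
Smallest exponent giving 1 is 247.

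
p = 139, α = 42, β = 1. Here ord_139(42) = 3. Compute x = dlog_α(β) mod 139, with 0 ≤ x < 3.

0

Successive powers of 42 modulo 139:
  42^0=1
So 42^0 ≡ 1 (mod 139), giving x = 0.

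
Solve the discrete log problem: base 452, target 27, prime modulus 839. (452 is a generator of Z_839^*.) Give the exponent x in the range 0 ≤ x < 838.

Baby-step giant-step with m = ceil(sqrt(838)) = 29.
Baby table (452^j mod 839 for j=0..28):
  0:1  1:452  2:427  3:34  4:266  5:255  6:317  7:654
  8:280  9:710  10:422  11:291  12:648  13:85  14:665  15:218
  16:373  17:796  18:700  19:97  20:216  21:308  22:781  23:632
  24:404  25:545  26:513  27:312  28:72
Giant step factor: 452^(-29) ≡ 237 (mod 839).
Scan 27·237^i mod 839 for i = 0, 1, …:
  i=0: 27   i=1: 526   i=2: 490   i=3: 348
  i=4: 254   i=5: 629   i=6: 570   i=7: 11
  i=8: 90   i=9: 355     …   i=27: 770
  i=28: 427
Match at i=28, j=2: x = 28·29 + 2 = 814.

814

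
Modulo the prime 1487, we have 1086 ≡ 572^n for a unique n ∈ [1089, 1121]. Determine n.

Compute 572^1089 mod 1487 = 1097, then multiply by 572 repeatedly:
  572^1089=1097  572^1090=1457  572^1091=684  572^1092=167  572^1093=356
  572^1094=1400  572^1095=794  572^1096=633  572^1097=735  572^1098=1086
Found 1086 at exponent 1098.

1098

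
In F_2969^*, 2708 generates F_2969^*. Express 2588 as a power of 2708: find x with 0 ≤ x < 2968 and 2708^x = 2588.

1618

Baby-step giant-step with m = ceil(sqrt(2968)) = 55.
Baby table (2708^j mod 2969 for j=0..54):
  0:1  1:2708  2:2803  3:1760  4:835  5:1771  6:933  7:2914
  8:2479  9:223  10:1177  11:1579  12:572  13:2127  14:56  15:229
  16:2580  17:583  18:2225  19:1199  20:1775  21:2858  22:2250  23:612
  24:594  25:2323  26:2342  27:352  28:167  29:948  30:1968  31:2958
  32:2871  33:1826  34:1423  35:2691  36:1302  37:1613  38:605  39:2421
  40:516  41:1898  42:445  43:2615  44:355  45:2353  46:450  47:1310
  48:2494  49:2246  50:1656  51:1258  52:1221  53:1971  54:2175
Giant step factor: 2708^(-55) ≡ 1619 (mod 2969).
Scan 2588·1619^i mod 2969 for i = 0, 1, …:
  i=0: 2588   i=1: 713   i=2: 2375   i=3: 270
  i=4: 687   i=5: 1847   i=6: 510   i=7: 308
  i=8: 2829   i=9: 1953     …   i=28: 435
  i=29: 612
Match at i=29, j=23: x = 29·55 + 23 = 1618.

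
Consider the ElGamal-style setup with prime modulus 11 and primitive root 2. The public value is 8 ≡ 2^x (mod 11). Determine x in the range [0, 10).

3

Successive powers of 2 modulo 11:
  2^0=1  2^1=2  2^2=4  2^3=8
So 2^3 ≡ 8 (mod 11), giving x = 3.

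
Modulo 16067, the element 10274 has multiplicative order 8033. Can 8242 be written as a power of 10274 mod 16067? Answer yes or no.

no

8242 ∈ ⟨10274⟩ iff 8242^8033 ≡ 1 (mod 16067), since |⟨10274⟩| = 8033.
8242^8033 mod 16067 = 16066.
Since 16066 ≠ 1, 8242 does not lie in the subgroup.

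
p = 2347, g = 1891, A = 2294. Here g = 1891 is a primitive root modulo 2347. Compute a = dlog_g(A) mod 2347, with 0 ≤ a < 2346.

411

Baby-step giant-step with m = ceil(sqrt(2346)) = 49.
Baby table (1891^j mod 2347 for j=0..48):
  0:1  1:1891  2:1400  3:2331  4:255  5:1070  6:256  7:614
  8:1656  9:598  10:1911  11:1668  12:2167  13:2282  14:1476  15:533
  16:1040  17:2201  18:860  19:2136  20:2336  21:322  22:1029  23:176
  24:1889  25:2312  26:1878  27:287  28:560  29:463  30:102  31:428
  32:1980  33:715  34:193  35:1178  36:295  37:1606  38:2275  39:2321
  40:121  41:1152  42:416  43:411  44:344  45:385  46:465  47:1537
  48:881
Giant step factor: 1891^(-49) ≡ 2247 (mod 2347).
Scan 2294·2247^i mod 2347 for i = 0, 1, …:
  i=0: 2294   i=1: 606   i=2: 422   i=3: 46
  i=4: 94   i=5: 2335   i=6: 1200   i=7: 2044
  i=8: 2136
Match at i=8, j=19: a = 8·49 + 19 = 411.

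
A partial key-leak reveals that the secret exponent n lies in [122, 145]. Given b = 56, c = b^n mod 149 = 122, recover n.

Compute 56^122 mod 149 = 133, then multiply by 56 repeatedly:
  56^122=133  56^123=147  56^124=37  56^125=135  56^126=110
  56^127=51  56^128=25  56^129=59  56^130=26  56^131=115
  56^132=33  56^133=60  56^134=82  56^135=122
Found 122 at exponent 135.

135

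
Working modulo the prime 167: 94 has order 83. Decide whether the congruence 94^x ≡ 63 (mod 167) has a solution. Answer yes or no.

yes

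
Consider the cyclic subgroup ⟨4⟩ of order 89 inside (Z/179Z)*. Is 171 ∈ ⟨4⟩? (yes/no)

yes

171 ∈ ⟨4⟩ iff 171^89 ≡ 1 (mod 179), since |⟨4⟩| = 89.
171^89 mod 179 = 1.
Since 1 = 1, 171 lies in the subgroup.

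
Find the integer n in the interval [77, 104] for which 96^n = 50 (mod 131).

Compute 96^77 mod 131 = 122, then multiply by 96 repeatedly:
  96^77=122  96^78=53  96^79=110  96^80=80  96^81=82
  96^82=12  96^83=104  96^84=28  96^85=68  96^86=109
  96^87=115  96^88=36  96^89=50
Found 50 at exponent 89.

89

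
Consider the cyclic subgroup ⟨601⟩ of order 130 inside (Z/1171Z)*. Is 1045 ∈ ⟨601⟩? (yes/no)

yes

1045 ∈ ⟨601⟩ iff 1045^130 ≡ 1 (mod 1171), since |⟨601⟩| = 130.
1045^130 mod 1171 = 1.
Since 1 = 1, 1045 lies in the subgroup.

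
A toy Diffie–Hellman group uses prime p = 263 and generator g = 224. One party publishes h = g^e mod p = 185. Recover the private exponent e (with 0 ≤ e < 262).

253

Baby-step giant-step with m = ceil(sqrt(262)) = 17.
Baby table (224^j mod 263 for j=0..16):
  0:1  1:224  2:206  3:119  4:93  5:55  6:222  7:21
  8:233  9:118  10:132  11:112  12:103  13:191  14:178  15:159
  16:111
Giant step factor: 224^(-17) ≡ 213 (mod 263).
Scan 185·213^i mod 263 for i = 0, 1, …:
  i=0: 185   i=1: 218   i=2: 146   i=3: 64
  i=4: 219   i=5: 96   i=6: 197   i=7: 144
  i=8: 164   i=9: 216     …   i=13: 223
  i=14: 159
Match at i=14, j=15: e = 14·17 + 15 = 253.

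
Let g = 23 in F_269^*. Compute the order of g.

67

The order of 23 must divide p − 1 = 268 = 2^2 · 67.
Divisors: 1, 2, 4, 67, 134, 268.
Check each in increasing order: 23^1 ≡ 23;  23^2 ≡ 260;  23^4 ≡ 81;  23^67 ≡ 1.
Smallest exponent giving 1 is 67.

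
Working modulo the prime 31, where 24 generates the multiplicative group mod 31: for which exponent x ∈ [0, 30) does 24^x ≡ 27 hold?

Successive powers of 24 modulo 31:
  24^0=1  24^1=24  24^2=18  24^3=29  24^4=14  24^5=26
  24^6=4  24^7=3  24^8=10  24^9=23  24^10=25  24^11=11
  24^12=16  24^13=12  24^14=9  24^15=30  24^16=7  24^17=13
  24^18=2  24^19=17  24^20=5  24^21=27
So 24^21 ≡ 27 (mod 31), giving x = 21.

21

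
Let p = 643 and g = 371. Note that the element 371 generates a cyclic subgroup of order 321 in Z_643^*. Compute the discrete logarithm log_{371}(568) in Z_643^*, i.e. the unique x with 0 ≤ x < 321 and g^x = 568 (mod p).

66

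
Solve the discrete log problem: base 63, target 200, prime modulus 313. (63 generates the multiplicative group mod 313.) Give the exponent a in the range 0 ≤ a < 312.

Baby-step giant-step with m = ceil(sqrt(312)) = 18.
Baby table (63^j mod 313 for j=0..17):
  0:1  1:63  2:213  3:273  4:297  5:244  6:35  7:14
  8:256  9:165  10:66  11:89  12:286  13:177  14:196  15:141
  16:119  17:298
Giant step factor: 63^(-18) ≡ 52 (mod 313).
Scan 200·52^i mod 313 for i = 0, 1, …:
  i=0: 200   i=1: 71   i=2: 249   i=3: 115
  i=4: 33   i=5: 151   i=6: 27   i=7: 152
  i=8: 79   i=9: 39     …   i=14: 103
  i=15: 35
Match at i=15, j=6: a = 15·18 + 6 = 276.

276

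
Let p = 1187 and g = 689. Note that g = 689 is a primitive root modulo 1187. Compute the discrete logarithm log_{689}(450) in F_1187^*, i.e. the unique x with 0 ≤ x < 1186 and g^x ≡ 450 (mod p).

Baby-step giant-step with m = ceil(sqrt(1186)) = 35.
Baby table (689^j mod 1187 for j=0..34):
  0:1  1:689  2:1108  3:171  4:306  5:735  6:753  7:98
  8:1050  9:567  10:140  11:313  12:810  13:200  14:108  15:818
  16:964  17:663  18:999  19:1038  20:608  21:1088  22:635  23:699
  24:876  25:568  26:829  27:234  28:981  29:506  30:843  31:384
  32:1062  33:526  34:379
Giant step factor: 689^(-35) ≡ 1055 (mod 1187).
Scan 450·1055^i mod 1187 for i = 0, 1, …:
  i=0: 450   i=1: 1137   i=2: 665   i=3: 58
  i=4: 653   i=5: 455   i=6: 477   i=7: 1134
  i=8: 1061   i=9: 14   i=10: 526
Match at i=10, j=33: x = 10·35 + 33 = 383.

383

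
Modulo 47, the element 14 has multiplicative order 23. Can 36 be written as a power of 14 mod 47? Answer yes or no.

36 ∈ ⟨14⟩ iff 36^23 ≡ 1 (mod 47), since |⟨14⟩| = 23.
36^23 mod 47 = 1.
Since 1 = 1, 36 lies in the subgroup.

yes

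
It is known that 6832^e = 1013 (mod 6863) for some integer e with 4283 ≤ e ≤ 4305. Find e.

4305

Compute 6832^4283 mod 6863 = 2015, then multiply by 6832 repeatedly:
  6832^4283=2015  6832^4284=6165  6832^4285=1049  6832^4286=1796  6832^4287=6091
  6832^4288=3343  6832^4289=6175  6832^4290=739  6832^4291=4543  6832^4292=3290
  6832^4293=955  6832^4294=4710  6832^4295=4976  6832^4296=3593  6832^4297=5288
  6832^4298=784  6832^4299=3148  6832^4300=5357  6832^4301=5508  6832^4302=827
  6832^4303=1815  6832^4304=5502  6832^4305=1013
Found 1013 at exponent 4305.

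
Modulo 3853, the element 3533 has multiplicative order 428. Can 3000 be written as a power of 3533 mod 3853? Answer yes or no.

3000 ∈ ⟨3533⟩ iff 3000^428 ≡ 1 (mod 3853), since |⟨3533⟩| = 428.
3000^428 mod 3853 = 1.
Since 1 = 1, 3000 lies in the subgroup.

yes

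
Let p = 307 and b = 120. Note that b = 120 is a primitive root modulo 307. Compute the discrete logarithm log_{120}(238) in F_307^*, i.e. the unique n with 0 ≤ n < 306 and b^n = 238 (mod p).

269

Baby-step giant-step with m = ceil(sqrt(306)) = 18.
Baby table (120^j mod 307 for j=0..17):
  0:1  1:120  2:278  3:204  4:227  5:224  6:171  7:258
  8:260  9:193  10:135  11:236  12:76  13:217  14:252  15:154
  16:60  17:139
Giant step factor: 120^(-18) ≡ 304 (mod 307).
Scan 238·304^i mod 307 for i = 0, 1, …:
  i=0: 238   i=1: 207   i=2: 300   i=3: 21
  i=4: 244   i=5: 189   i=6: 47   i=7: 166
  i=8: 116   i=9: 266     …   i=13: 56
  i=14: 139
Match at i=14, j=17: n = 14·18 + 17 = 269.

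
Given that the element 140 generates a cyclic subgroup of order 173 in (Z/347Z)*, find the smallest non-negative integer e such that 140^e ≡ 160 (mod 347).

34

Baby-step giant-step with m = ceil(sqrt(173)) = 14.
Baby table (140^j mod 347 for j=0..13):
  0:1  1:140  2:168  3:271  4:117  5:71  6:224  7:130
  8:156  9:326  10:183  11:289  12:208  13:319
Giant step factor: 140^(-14) ≡ 64 (mod 347).
Scan 160·64^i mod 347 for i = 0, 1, …:
  i=0: 160   i=1: 177   i=2: 224
Match at i=2, j=6: e = 2·14 + 6 = 34.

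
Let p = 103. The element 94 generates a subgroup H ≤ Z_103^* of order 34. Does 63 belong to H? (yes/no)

63 ∈ ⟨94⟩ iff 63^34 ≡ 1 (mod 103), since |⟨94⟩| = 34.
63^34 mod 103 = 56.
Since 56 ≠ 1, 63 does not lie in the subgroup.

no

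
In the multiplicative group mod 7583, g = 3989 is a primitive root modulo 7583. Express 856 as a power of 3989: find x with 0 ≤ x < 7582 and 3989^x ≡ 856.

Baby-step giant-step with m = ceil(sqrt(7582)) = 88.
Baby table (3989^j mod 7583 for j=0..87):
  0:1  1:3989  2:2987  3:2250  4:4561  5:2212  6:4639  7:2451
  8:2552  9:3542  10:1909  11:1669  12:7350  13:3272  14:1665  15:6560
  16:6490  17:248  18:3482  19:5225  20:4441  21:1261  22:2600  23:5439
  24:1208  25:3507  26:6371  27:3286  28:4430  29:2880  30:75  31:3438
  32:4118  33:1924  34:840  35:6657  36:6690  37:1833  38:1825  39:245
  40:6681  41:3847  42:5274  43:2744  44:3547  45:6688  46:1438  47:3434
  48:3328  49:5142  50:7006  51:3579  52:5425  53:6026  54:7187  55:5203
  56:96  57:3794  58:6181  59:3676  60:5625  61:28  62:5530  63:223
  64:2336  65:6380  66:1272  67:981  68:381  69:3209  70:597  71:371
  72:1234  73:1059  74:620  75:1122  76:1688  77:7311  78:6944  79:6500
  80:2223  81:3020  82:4976  83:4553  84:632  85:3492  86:7200  87:3979
Giant step factor: 3989^(-88) ≡ 1626 (mod 7583).
Scan 856·1626^i mod 7583 for i = 0, 1, …:
  i=0: 856   i=1: 4167   i=2: 3923   i=3: 1495
  i=4: 4310   i=5: 1368   i=6: 2549   i=7: 4356
  i=8: 334   i=9: 4691     …   i=67: 6156
  i=68: 96
Match at i=68, j=56: x = 68·88 + 56 = 6040.

6040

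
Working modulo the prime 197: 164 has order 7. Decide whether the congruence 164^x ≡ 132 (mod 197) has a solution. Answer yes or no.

132 ∈ ⟨164⟩ iff 132^7 ≡ 1 (mod 197), since |⟨164⟩| = 7.
132^7 mod 197 = 164.
Since 164 ≠ 1, 132 does not lie in the subgroup.

no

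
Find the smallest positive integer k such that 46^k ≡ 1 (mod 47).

2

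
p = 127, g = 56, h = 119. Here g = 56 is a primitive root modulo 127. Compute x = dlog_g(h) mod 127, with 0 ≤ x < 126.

45

Baby-step giant-step with m = ceil(sqrt(126)) = 12.
Baby table (56^j mod 127 for j=0..11):
  0:1  1:56  2:88  3:102  4:124  5:86  6:117  7:75
  8:9  9:123  10:30  11:29
Giant step factor: 56^(-12) ≡ 47 (mod 127).
Scan 119·47^i mod 127 for i = 0, 1, …:
  i=0: 119   i=1: 5   i=2: 108   i=3: 123
Match at i=3, j=9: x = 3·12 + 9 = 45.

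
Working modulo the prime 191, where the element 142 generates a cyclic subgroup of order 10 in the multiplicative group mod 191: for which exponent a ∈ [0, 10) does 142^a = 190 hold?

5

Successive powers of 142 modulo 191:
  142^0=1  142^1=142  142^2=109  142^3=7  142^4=39  142^5=190
So 142^5 ≡ 190 (mod 191), giving a = 5.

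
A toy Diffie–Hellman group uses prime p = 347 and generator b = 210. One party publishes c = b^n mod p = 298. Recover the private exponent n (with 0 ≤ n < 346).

15

Successive powers of 210 modulo 347:
  210^0=1  210^1=210  210^2=31  210^3=264  210^4=267  210^5=203
  210^6=296  210^7=47  210^8=154  210^9=69  210^10=263  210^11=57
  210^12=172  210^13=32  210^14=127  210^15=298
So 210^15 ≡ 298 (mod 347), giving n = 15.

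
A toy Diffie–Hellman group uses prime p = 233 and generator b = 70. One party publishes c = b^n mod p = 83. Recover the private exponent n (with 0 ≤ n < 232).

Baby-step giant-step with m = ceil(sqrt(232)) = 16.
Baby table (70^j mod 233 for j=0..15):
  0:1  1:70  2:7  3:24  4:49  5:168  6:110  7:11
  8:71  9:77  10:31  11:73  12:217  13:45  14:121  15:82
Giant step factor: 70^(-16) ≡ 74 (mod 233).
Scan 83·74^i mod 233 for i = 0, 1, …:
  i=0: 83   i=1: 84   i=2: 158   i=3: 42
  i=4: 79   i=5: 21   i=6: 156   i=7: 127
  i=8: 78   i=9: 180   i=10: 39   i=11: 90
  i=12: 136   i=13: 45
Match at i=13, j=13: n = 13·16 + 13 = 221.

221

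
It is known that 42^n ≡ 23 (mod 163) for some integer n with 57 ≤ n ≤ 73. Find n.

63

Compute 42^57 mod 163 = 142, then multiply by 42 repeatedly:
  42^57=142  42^58=96  42^59=120  42^60=150  42^61=106
  42^62=51  42^63=23
Found 23 at exponent 63.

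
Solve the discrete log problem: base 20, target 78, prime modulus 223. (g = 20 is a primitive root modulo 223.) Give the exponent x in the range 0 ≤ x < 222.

110

Baby-step giant-step with m = ceil(sqrt(222)) = 15.
Baby table (20^j mod 223 for j=0..14):
  0:1  1:20  2:177  3:195  4:109  5:173  6:115  7:70
  8:62  9:125  10:47  11:48  12:68  13:22  14:217
Giant step factor: 20^(-15) ≡ 13 (mod 223).
Scan 78·13^i mod 223 for i = 0, 1, …:
  i=0: 78   i=1: 122   i=2: 25   i=3: 102
  i=4: 211   i=5: 67   i=6: 202   i=7: 173
Match at i=7, j=5: x = 7·15 + 5 = 110.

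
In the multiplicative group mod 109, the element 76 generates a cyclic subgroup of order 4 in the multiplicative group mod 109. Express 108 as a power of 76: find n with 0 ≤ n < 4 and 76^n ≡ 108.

2

Successive powers of 76 modulo 109:
  76^0=1  76^1=76  76^2=108
So 76^2 ≡ 108 (mod 109), giving n = 2.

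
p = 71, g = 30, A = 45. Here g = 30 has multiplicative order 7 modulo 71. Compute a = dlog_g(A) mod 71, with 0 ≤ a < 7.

6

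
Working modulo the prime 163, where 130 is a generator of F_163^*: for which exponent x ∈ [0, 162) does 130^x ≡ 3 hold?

149

Baby-step giant-step with m = ceil(sqrt(162)) = 13.
Baby table (130^j mod 163 for j=0..12):
  0:1  1:130  2:111  3:86  4:96  5:92  6:61  7:106
  8:88  9:30  10:151  11:70  12:135
Giant step factor: 130^(-13) ≡ 3 (mod 163).
Scan 3·3^i mod 163 for i = 0, 1, …:
  i=0: 3   i=1: 9   i=2: 27   i=3: 81
  i=4: 80   i=5: 77   i=6: 68   i=7: 41
  i=8: 123   i=9: 43   i=10: 129   i=11: 61
Match at i=11, j=6: x = 11·13 + 6 = 149.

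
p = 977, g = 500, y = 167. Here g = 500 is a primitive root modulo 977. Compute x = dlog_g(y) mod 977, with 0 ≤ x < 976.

185

Baby-step giant-step with m = ceil(sqrt(976)) = 32.
Baby table (500^j mod 977 for j=0..31):
  0:1  1:500  2:865  3:666  4:820  5:637  6:975  7:954
  8:224  9:622  10:314  11:680  12:4  13:46  14:529  15:710
  16:349  17:594  18:969  19:885  20:896  21:534  22:279  23:766
  24:16  25:184  26:162  27:886  28:419  29:422  30:945  31:609
Giant step factor: 500^(-32) ≡ 196 (mod 977).
Scan 167·196^i mod 977 for i = 0, 1, …:
  i=0: 167   i=1: 491   i=2: 490   i=3: 294
  i=4: 958   i=5: 184
Match at i=5, j=25: x = 5·32 + 25 = 185.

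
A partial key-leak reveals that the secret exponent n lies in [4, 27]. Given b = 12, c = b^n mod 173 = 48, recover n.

Compute 12^4 mod 173 = 149, then multiply by 12 repeatedly:
  12^4=149  12^5=58  12^6=4  12^7=48
Found 48 at exponent 7.

7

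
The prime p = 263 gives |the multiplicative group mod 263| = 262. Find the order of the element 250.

The order of 250 must divide p − 1 = 262 = 2 · 131.
Divisors: 1, 2, 131, 262.
Check each in increasing order: 250^1 ≡ 250;  250^2 ≡ 169;  250^131 ≡ 262;  250^262 ≡ 1.
Smallest exponent giving 1 is 262.

262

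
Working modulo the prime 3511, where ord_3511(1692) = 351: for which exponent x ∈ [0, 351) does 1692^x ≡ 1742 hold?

Baby-step giant-step with m = ceil(sqrt(351)) = 19.
Baby table (1692^j mod 3511 for j=0..18):
  0:1  1:1692  2:1399  3:694  4:1574  5:1870  6:629  7:435
  8:2221  9:1162  10:3455  11:45  12:2409  13:3268  14:3142  15:610
  16:3397  17:217  18:2020
Giant step factor: 1692^(-19) ≡ 2074 (mod 3511).
Scan 1742·2074^i mod 3511 for i = 0, 1, …:
  i=0: 1742   i=1: 89   i=2: 2014   i=3: 2457
  i=4: 1357   i=5: 2107   i=6: 2234   i=7: 2307
  i=8: 2736   i=9: 688   i=10: 1446   i=11: 610
Match at i=11, j=15: x = 11·19 + 15 = 224.

224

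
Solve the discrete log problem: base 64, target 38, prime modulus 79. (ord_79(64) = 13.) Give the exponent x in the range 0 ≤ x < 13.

8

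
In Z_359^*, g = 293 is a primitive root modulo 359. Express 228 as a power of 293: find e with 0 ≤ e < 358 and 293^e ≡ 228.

Baby-step giant-step with m = ceil(sqrt(358)) = 19.
Baby table (293^j mod 359 for j=0..18):
  0:1  1:293  2:48  3:63  4:150  5:152  6:20  7:116
  8:242  9:183  10:128  11:168  12:41  13:166  14:173  15:70
  16:47  17:129  18:102
Giant step factor: 293^(-19) ≡ 238 (mod 359).
Scan 228·238^i mod 359 for i = 0, 1, …:
  i=0: 228   i=1: 55   i=2: 166
Match at i=2, j=13: e = 2·19 + 13 = 51.

51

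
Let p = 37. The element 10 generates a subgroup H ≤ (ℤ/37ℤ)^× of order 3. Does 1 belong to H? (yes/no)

yes

1 ∈ ⟨10⟩ iff 1^3 ≡ 1 (mod 37), since |⟨10⟩| = 3.
1^3 mod 37 = 1.
Since 1 = 1, 1 lies in the subgroup.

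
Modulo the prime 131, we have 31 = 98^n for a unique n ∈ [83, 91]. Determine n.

Compute 98^83 mod 131 = 31, then multiply by 98 repeatedly:
  98^83=31
Found 31 at exponent 83.

83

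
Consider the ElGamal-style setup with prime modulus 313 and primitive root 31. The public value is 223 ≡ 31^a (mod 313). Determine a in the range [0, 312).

Baby-step giant-step with m = ceil(sqrt(312)) = 18.
Baby table (31^j mod 313 for j=0..17):
  0:1  1:31  2:22  3:56  4:171  5:293  6:6  7:186
  8:132  9:23  10:87  11:193  12:36  13:177  14:166  15:138
  16:209  17:219
Giant step factor: 31^(-18) ≡ 242 (mod 313).
Scan 223·242^i mod 313 for i = 0, 1, …:
  i=0: 223   i=1: 130   i=2: 160   i=3: 221
  i=4: 272   i=5: 94   i=6: 212   i=7: 285
  i=8: 110   i=9: 15     …   i=13: 59
  i=14: 193
Match at i=14, j=11: a = 14·18 + 11 = 263.

263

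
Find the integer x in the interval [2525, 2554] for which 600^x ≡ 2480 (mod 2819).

Compute 600^2525 mod 2819 = 62, then multiply by 600 repeatedly:
  600^2525=62  600^2526=553  600^2527=1977  600^2528=2220  600^2529=1432
  600^2530=2224  600^2531=1013  600^2532=1715  600^2533=65  600^2534=2353
  600^2535=2300  600^2536=1509  600^2537=501  600^2538=1786  600^2539=380
  600^2540=2480
Found 2480 at exponent 2540.

2540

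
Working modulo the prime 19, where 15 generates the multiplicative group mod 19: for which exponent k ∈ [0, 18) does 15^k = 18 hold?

9

Successive powers of 15 modulo 19:
  15^0=1  15^1=15  15^2=16  15^3=12  15^4=9  15^5=2
  15^6=11  15^7=13  15^8=5  15^9=18
So 15^9 ≡ 18 (mod 19), giving k = 9.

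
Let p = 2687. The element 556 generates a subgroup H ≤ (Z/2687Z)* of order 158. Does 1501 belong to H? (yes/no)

no

1501 ∈ ⟨556⟩ iff 1501^158 ≡ 1 (mod 2687), since |⟨556⟩| = 158.
1501^158 mod 2687 = 742.
Since 742 ≠ 1, 1501 does not lie in the subgroup.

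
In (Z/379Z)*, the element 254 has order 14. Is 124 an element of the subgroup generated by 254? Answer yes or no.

no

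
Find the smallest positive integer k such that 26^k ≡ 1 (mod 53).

52

The order of 26 must divide p − 1 = 52 = 2^2 · 13.
Divisors: 1, 2, 4, 13, 26, 52.
Check each in increasing order: 26^1 ≡ 26;  26^2 ≡ 40;  26^4 ≡ 10;  26^13 ≡ 30;  26^26 ≡ 52;  26^52 ≡ 1.
Smallest exponent giving 1 is 52.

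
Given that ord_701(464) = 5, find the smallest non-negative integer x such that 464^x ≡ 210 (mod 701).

4

Successive powers of 464 modulo 701:
  464^0=1  464^1=464  464^2=89  464^3=638  464^4=210
So 464^4 ≡ 210 (mod 701), giving x = 4.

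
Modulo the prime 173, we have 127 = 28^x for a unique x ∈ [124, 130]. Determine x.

Compute 28^124 mod 173 = 139, then multiply by 28 repeatedly:
  28^124=139  28^125=86  28^126=159  28^127=127
Found 127 at exponent 127.

127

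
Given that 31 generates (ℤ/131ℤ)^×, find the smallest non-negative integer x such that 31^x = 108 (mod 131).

12

Baby-step giant-step with m = ceil(sqrt(130)) = 12.
Baby table (31^j mod 131 for j=0..11):
  0:1  1:31  2:44  3:54  4:102  5:18  6:34  7:6
  8:55  9:2  10:62  11:88
Giant step factor: 31^(-12) ≡ 74 (mod 131).
Scan 108·74^i mod 131 for i = 0, 1, …:
  i=0: 108   i=1: 1
Match at i=1, j=0: x = 1·12 + 0 = 12.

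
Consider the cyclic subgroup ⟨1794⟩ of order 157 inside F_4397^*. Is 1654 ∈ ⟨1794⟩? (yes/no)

1654 ∈ ⟨1794⟩ iff 1654^157 ≡ 1 (mod 4397), since |⟨1794⟩| = 157.
1654^157 mod 4397 = 1312.
Since 1312 ≠ 1, 1654 does not lie in the subgroup.

no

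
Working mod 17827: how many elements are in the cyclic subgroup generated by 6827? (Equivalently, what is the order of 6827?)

17826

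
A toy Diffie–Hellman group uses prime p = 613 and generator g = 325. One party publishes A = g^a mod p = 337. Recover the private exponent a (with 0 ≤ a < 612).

133

Baby-step giant-step with m = ceil(sqrt(612)) = 25.
Baby table (325^j mod 613 for j=0..24):
  0:1  1:325  2:189  3:125  4:167  5:331  6:300  7:33
  8:304  9:107  10:447  11:607  12:502  13:92  14:476  15:224
  16:466  17:39  18:415  19:15  20:584  21:383  22:36  23:53
  24:61
Giant step factor: 325^(-25) ≡ 44 (mod 613).
Scan 337·44^i mod 613 for i = 0, 1, …:
  i=0: 337   i=1: 116   i=2: 200   i=3: 218
  i=4: 397   i=5: 304
Match at i=5, j=8: a = 5·25 + 8 = 133.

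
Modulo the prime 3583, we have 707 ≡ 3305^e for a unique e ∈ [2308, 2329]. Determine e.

2319

Compute 3305^2308 mod 3583 = 2966, then multiply by 3305 repeatedly:
  3305^2308=2966  3305^2309=3125  3305^2310=1919  3305^2311=385  3305^2312=460
  3305^2313=1108  3305^2314=114  3305^2315=555  3305^2316=3362  3305^2317=527
  3305^2318=397  3305^2319=707
Found 707 at exponent 2319.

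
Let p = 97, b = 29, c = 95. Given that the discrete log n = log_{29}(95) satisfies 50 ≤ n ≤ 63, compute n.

58

Compute 29^50 mod 97 = 32, then multiply by 29 repeatedly:
  29^50=32  29^51=55  29^52=43  29^53=83  29^54=79
  29^55=60  29^56=91  29^57=20  29^58=95
Found 95 at exponent 58.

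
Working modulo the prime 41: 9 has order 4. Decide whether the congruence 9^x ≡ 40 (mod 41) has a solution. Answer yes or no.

yes

⟨9⟩ has order 4; its elements mod 41 are {1, 9, 32, 40}.
40 is in this set.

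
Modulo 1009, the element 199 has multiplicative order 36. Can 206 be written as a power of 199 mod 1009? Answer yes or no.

yes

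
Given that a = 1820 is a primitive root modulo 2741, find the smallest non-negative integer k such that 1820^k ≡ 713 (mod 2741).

Baby-step giant-step with m = ceil(sqrt(2740)) = 53.
Baby table (1820^j mod 2741 for j=0..52):
  0:1  1:1820  2:1272  3:1636  4:794  5:573  6:1280  7:2491
  8:6  9:2697  10:2150  11:1593  12:2023  13:697  14:2198  15:1241
  16:36  17:2477  18:1936  19:1335  20:1174  21:1441  22:2224  23:1964
  24:216  25:1157  26:652  27:2528  28:1562  29:423  30:2380  31:820
  32:1296  33:1460  34:1171  35:1463  36:1149  37:2538  38:575  39:2179
  40:2294  41:537  42:1544  43:555  44:1412  45:1523  46:709  47:2110
  48:59  49:481  50:1041  51:589  52:249
Giant step factor: 1820^(-53) ≡ 686 (mod 2741).
Scan 713·686^i mod 2741 for i = 0, 1, …:
  i=0: 713   i=1: 1220   i=2: 915   i=3: 1
Match at i=3, j=0: k = 3·53 + 0 = 159.

159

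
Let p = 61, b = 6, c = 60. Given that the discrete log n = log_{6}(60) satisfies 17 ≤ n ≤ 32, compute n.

30

Compute 6^17 mod 61 = 31, then multiply by 6 repeatedly:
  6^17=31  6^18=3  6^19=18  6^20=47  6^21=38
  6^22=45  6^23=26  6^24=34  6^25=21  6^26=4
  6^27=24  6^28=22  6^29=10  6^30=60
Found 60 at exponent 30.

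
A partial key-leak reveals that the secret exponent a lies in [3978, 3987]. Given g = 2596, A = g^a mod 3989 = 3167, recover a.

Compute 2596^3978 mod 3989 = 3167, then multiply by 2596 repeatedly:
  2596^3978=3167
Found 3167 at exponent 3978.

3978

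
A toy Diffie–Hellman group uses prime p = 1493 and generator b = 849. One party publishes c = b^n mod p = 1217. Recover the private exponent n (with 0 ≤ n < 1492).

Baby-step giant-step with m = ceil(sqrt(1492)) = 39.
Baby table (849^j mod 1493 for j=0..38):
  0:1  1:849  2:1175  3:251  4:1093  5:804  6:295  7:1124
  8:249  9:888  10:1440  11:1286  12:431  13:134  14:298  15:685
  16:788  17:148  18:240  19:712  20:1316  21:520  22:1045  23:363
  24:629  25:1020  26:40  27:1114  28:717  29:1082  30:423  31:807
  32:1349  33:170  34:1002  35:1181  36:866  37:678  38:817
Giant step factor: 849^(-39) ≡ 1271 (mod 1493).
Scan 1217·1271^i mod 1493 for i = 0, 1, …:
  i=0: 1217   i=1: 59   i=2: 339   i=3: 885
  i=4: 606   i=5: 1331   i=6: 132   i=7: 556
  i=8: 487   i=9: 875   i=10: 1333   i=11: 1181
Match at i=11, j=35: n = 11·39 + 35 = 464.

464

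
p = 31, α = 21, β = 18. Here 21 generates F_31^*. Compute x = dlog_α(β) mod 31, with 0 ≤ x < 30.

4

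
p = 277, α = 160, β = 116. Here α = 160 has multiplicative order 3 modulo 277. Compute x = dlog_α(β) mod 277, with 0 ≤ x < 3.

2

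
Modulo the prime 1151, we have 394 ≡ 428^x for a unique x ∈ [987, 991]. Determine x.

987

Compute 428^987 mod 1151 = 394, then multiply by 428 repeatedly:
  428^987=394
Found 394 at exponent 987.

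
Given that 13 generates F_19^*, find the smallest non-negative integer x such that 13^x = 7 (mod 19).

12

Successive powers of 13 modulo 19:
  13^0=1  13^1=13  13^2=17  13^3=12  13^4=4  13^5=14
  13^6=11  13^7=10  13^8=16  13^9=18  13^10=6  13^11=2
  13^12=7
So 13^12 ≡ 7 (mod 19), giving x = 12.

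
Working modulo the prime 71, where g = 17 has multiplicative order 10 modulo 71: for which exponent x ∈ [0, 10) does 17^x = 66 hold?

7

Successive powers of 17 modulo 71:
  17^0=1  17^1=17  17^2=5  17^3=14  17^4=25  17^5=70
  17^6=54  17^7=66
So 17^7 ≡ 66 (mod 71), giving x = 7.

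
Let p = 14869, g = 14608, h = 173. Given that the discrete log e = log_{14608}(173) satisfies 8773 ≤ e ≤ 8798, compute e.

8798

Compute 14608^8773 mod 14869 = 1742, then multiply by 14608 repeatedly:
  14608^8773=1742  14608^8774=6277  14608^8775=12162  14608^8776=7684  14608^8777=1791
  14608^8778=8357  14608^8779=4566  14608^8780=12663  14608^8781=10744  14608^8782=6057
  14608^8783=10106  14608^8784=9016  14608^8785=10995  14608^8786=22  14608^8787=9127
  14608^8788=11762  14608^8789=8001  14608^8790=8268  14608^8791=12926  14608^8792=1577
  14608^8793=4735  14608^8794=13161  14608^8795=14587  14608^8796=14126  14608^8797=626
  14608^8798=173
Found 173 at exponent 8798.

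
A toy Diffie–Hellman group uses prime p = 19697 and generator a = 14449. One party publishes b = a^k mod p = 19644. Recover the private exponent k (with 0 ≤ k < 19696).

Baby-step giant-step with m = ceil(sqrt(19696)) = 141.
Baby table (14449^j mod 19697 for j=0..140):
  0:1  1:14449  2:5098  3:13919  4:9261  5:10468  6:18566  7:6691
  8:5383  9:15211  10:4613  11:18286  12:18553  13:15824  14:17897  15:11537
  16:2402  17:384  18:13559  19:7629  20:7009  21:10764  22:1524  23:18727
  24:8734  25:18584  26:10712  27:18359  28:9692  29:13735  30:9740  31:17892
  32:18080  33:16306  34:9577  35:6648  36:14380  37:12664  38:16703  39:14003
  40:1763  41:5366  42:5942  43:16432  44:18027  45:18692  46:15141  47:17427
  48:15972  49:9376  50:17555  51:13926  52:11919  53:6760  54:17514  55:12427
  56:19568  57:7294  58:12056  59:16573  60:6848  61:8721  62:8020  63:3529
  64:14685  65:7481  66:15530  67:4746  68:9697  69:7192  70:15533  71:8699
  72:5294  73:9555  74:3922  75:709  76:1901  77:9931  78:374  79:6948
  80:15740  81:5698  82:16639  83:15026  84:10340  85:915  86:4148  87:16178
  88:11623  89:4105  90:5478  91:9076  92:16195  93:1195  94:11983  95:5737
  96:8937  97:16878  98:1665  99:7548  100:18460  101:11463  102:16511  103:17072
  104:7797  105:11710  106:560  107:15670  108:18512  109:14325  110:5849  111:12071
  112:16641  113:4530  114:839  115:9056  116:2973  117:17417  118:9361  119:17487
  120:16244  121:104  122:5724  123:18070  124:9695  125:17688  126:5337  127:558
  128:6469  129:8316  130:6184  131:7024  132:10832  133:18903  134:10845  135:9770
  136:18028  137:13444  138:542  139:11649  140:5536
Giant step factor: 14449^(-141) ≡ 134 (mod 19697).
Scan 19644·134^i mod 19697 for i = 0, 1, …:
  i=0: 19644   i=1: 12595   i=2: 13485   i=3: 14563
  i=4: 1439   i=5: 15553   i=6: 15917   i=7: 5602
  i=8: 2182   i=9: 16630     …   i=45: 8065
  i=46: 17072
Match at i=46, j=103: k = 46·141 + 103 = 6589.

6589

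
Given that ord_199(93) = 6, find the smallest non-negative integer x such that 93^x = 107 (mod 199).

5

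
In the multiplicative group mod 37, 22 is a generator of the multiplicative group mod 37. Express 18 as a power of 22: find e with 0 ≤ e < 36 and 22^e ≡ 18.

11

Successive powers of 22 modulo 37:
  22^0=1  22^1=22  22^2=3  22^3=29  22^4=9  22^5=13
  22^6=27  22^7=2  22^8=7  22^9=6  22^10=21  22^11=18
So 22^11 ≡ 18 (mod 37), giving e = 11.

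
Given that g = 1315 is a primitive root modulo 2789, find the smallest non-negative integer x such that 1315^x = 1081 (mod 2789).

Baby-step giant-step with m = ceil(sqrt(2788)) = 53.
Baby table (1315^j mod 2789 for j=0..52):
  0:1  1:1315  2:45  3:606  4:2025  5:2169  6:1877  7:2779
  8:795  9:2339  10:2307  11:2062  12:622  13:753  14:100  15:417
  16:1711  17:2031  18:1692  19:2147  20:837  21:1789  22:1408  23:2413
  24:2002  25:2603  26:842  27:2786  28:1633  29:2654  30:971  31:2292
  32:1860  33:2736  34:30  35:404  36:1350  37:1446  38:2181  39:923
  40:530  41:2489  42:1538  43:445  44:2274  45:502  46:1926  47:278
  48:211  49:1354  50:1128  51:2361  52:558
Giant step factor: 1315^(-53) ≡ 456 (mod 2789).
Scan 1081·456^i mod 2789 for i = 0, 1, …:
  i=0: 1081   i=1: 2072   i=2: 2150   i=3: 1461
  i=4: 2434   i=5: 2671   i=6: 1972   i=7: 1174
  i=8: 2645   i=9: 1272     …   i=38: 1981
  i=39: 2489
Match at i=39, j=41: x = 39·53 + 41 = 2108.

2108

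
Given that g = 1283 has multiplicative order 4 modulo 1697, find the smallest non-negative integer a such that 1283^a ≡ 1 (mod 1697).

0

Successive powers of 1283 modulo 1697:
  1283^0=1
So 1283^0 ≡ 1 (mod 1697), giving a = 0.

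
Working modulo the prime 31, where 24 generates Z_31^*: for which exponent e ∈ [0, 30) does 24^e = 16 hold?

Successive powers of 24 modulo 31:
  24^0=1  24^1=24  24^2=18  24^3=29  24^4=14  24^5=26
  24^6=4  24^7=3  24^8=10  24^9=23  24^10=25  24^11=11
  24^12=16
So 24^12 ≡ 16 (mod 31), giving e = 12.

12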